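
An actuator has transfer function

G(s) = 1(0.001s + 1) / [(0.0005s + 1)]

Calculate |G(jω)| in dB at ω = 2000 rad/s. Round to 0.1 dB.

At ω = 2000 rad/s:
zero (1 + j2000·0.001) = 1 + j2 → |·| ≈ 2.2361, ∠ ≈ 63.43°
pole (1 + j2000·0.0005) = 1 + j1 → |·| ≈ 1.4142, ∠ ≈ 45.00°
|G| = 1 · 2.2361 / (1.4142) ≈ 1.5812
Gain = 20 log₁₀(1.5812) ≈ 3.98 dB

4.0 dB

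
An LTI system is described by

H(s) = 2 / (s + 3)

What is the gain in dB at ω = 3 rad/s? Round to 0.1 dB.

-6.5 dB

Substitute s = j3:
Numerator: 2 = 2 + j0
Denominator: (j3) + 3 = 3 + j3
|N| = √(2² + 0²) ≈ 2, ∠N ≈ 0.00°
|D| = √(3² + 3²) ≈ 4.2426, ∠D ≈ 45.00°
|H| = 2 / 4.2426 ≈ 0.47141
Gain = 20 log₁₀(0.47141) ≈ -6.53 dB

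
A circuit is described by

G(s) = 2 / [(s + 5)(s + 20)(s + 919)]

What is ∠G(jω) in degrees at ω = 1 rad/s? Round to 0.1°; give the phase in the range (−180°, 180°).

-14.2°

At s = jω = j1:
pole (s+5): 5 + j1 → |·| = √(5²+1²) = √26 ≈ 5.099, ∠ = arctan(1/5) ≈ 11.31°
pole (s+20): 20 + j1 → |·| = √(20²+1²) = √401 ≈ 20.025, ∠ = arctan(1/20) ≈ 2.86°
pole (s+919): 919 + j1 → |·| = √(919²+1²) = √844562 ≈ 919, ∠ = arctan(1/919) ≈ 0.06°
∠G = 0.00° − 14.23° = -14.23°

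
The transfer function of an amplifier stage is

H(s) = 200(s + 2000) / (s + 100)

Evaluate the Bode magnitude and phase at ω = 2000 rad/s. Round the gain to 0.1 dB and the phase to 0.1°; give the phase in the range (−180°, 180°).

At s = jω = j2000:
zero (s+2000): 2000 + j2000 → |·| = √(2000²+2000²) = √8000000 ≈ 2828.4, ∠ = arctan(2000/2000) ≈ 45.00°
pole (s+100): 100 + j2000 → |·| = √(100²+2000²) = √4010000 ≈ 2002.5, ∠ = arctan(2000/100) ≈ 87.14°
|H| = 200 · 2828.4 / 2002.5 ≈ 282.49
Gain = 20 log₁₀(282.49) ≈ 49.02 dB
∠H = 45.00° − 87.14° = -42.14°

49.0 dB, -42.1°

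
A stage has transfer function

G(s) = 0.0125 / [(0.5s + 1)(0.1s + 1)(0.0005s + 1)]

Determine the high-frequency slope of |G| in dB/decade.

-60 dB/decade

Each pole contributes −20 dB/decade at high frequency; each zero contributes +20 dB/decade.
Net: 0 zero(s) − 3 pole(s) → -60 dB/decade.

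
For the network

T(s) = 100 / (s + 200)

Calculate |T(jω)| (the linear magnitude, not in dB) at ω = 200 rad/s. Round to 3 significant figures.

Substitute s = j200:
Numerator: 100 = 100 + j0
Denominator: (j200) + 200 = 200 + j200
|N| = √(100² + 0²) ≈ 100, ∠N ≈ 0.00°
|D| = √(200² + 200²) ≈ 282.84, ∠D ≈ 45.00°
|T| = 100 / 282.84 ≈ 0.35356

0.354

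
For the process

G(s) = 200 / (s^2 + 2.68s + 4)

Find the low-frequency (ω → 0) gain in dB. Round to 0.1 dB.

G(0) = 200 / 4 = 50
20 log₁₀(50) ≈ 33.98 dB

34.0 dB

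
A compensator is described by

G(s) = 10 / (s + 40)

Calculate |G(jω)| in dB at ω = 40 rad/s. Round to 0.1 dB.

-15.1 dB

At s = jω = j40:
pole (s+40): 40 + j40 → |·| = √(40²+40²) = √3200 ≈ 56.569, ∠ = arctan(40/40) ≈ 45.00°
|G| = 10 / 56.569 ≈ 0.17678
Gain = 20 log₁₀(0.17678) ≈ -15.05 dB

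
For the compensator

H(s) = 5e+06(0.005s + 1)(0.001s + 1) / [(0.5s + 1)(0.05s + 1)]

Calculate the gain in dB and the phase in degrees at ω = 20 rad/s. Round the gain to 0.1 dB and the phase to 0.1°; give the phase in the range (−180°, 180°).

111.0 dB, -122.4°

At ω = 20 rad/s:
zero (1 + j20·0.005) = 1 + j0.1 → |·| ≈ 1.005, ∠ ≈ 5.71°
zero (1 + j20·0.001) = 1 + j0.02 → |·| ≈ 1.0002, ∠ ≈ 1.15°
pole (1 + j20·0.5) = 1 + j10 → |·| ≈ 10.05, ∠ ≈ 84.29°
pole (1 + j20·0.05) = 1 + j1 → |·| ≈ 1.4142, ∠ ≈ 45.00°
|H| = 5e+06 · 1.005 · 1.0002 / (10.05 · 1.4142) ≈ 3.5363e+05
Gain = 20 log₁₀(3.5363e+05) ≈ 110.97 dB
∠H = (5.71° + 1.15°) − (84.29° + 45.00°) = -122.43°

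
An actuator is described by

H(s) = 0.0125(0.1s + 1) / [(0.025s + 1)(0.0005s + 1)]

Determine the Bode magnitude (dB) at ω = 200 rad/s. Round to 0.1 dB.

At ω = 200 rad/s:
zero (1 + j200·0.1) = 1 + j20 → |·| ≈ 20.025, ∠ ≈ 87.14°
pole (1 + j200·0.025) = 1 + j5 → |·| ≈ 5.099, ∠ ≈ 78.69°
pole (1 + j200·0.0005) = 1 + j0.1 → |·| ≈ 1.005, ∠ ≈ 5.71°
|H| = 0.0125 · 20.025 / (5.099 · 1.005) ≈ 0.048846
Gain = 20 log₁₀(0.048846) ≈ -26.22 dB

-26.2 dB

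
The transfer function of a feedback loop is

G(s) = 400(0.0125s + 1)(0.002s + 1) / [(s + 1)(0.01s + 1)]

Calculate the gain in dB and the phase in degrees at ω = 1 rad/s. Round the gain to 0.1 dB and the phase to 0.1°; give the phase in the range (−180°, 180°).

49.0 dB, -44.7°

At ω = 1 rad/s:
zero (1 + j1·0.0125) = 1 + j0.0125 → |·| ≈ 1.0001, ∠ ≈ 0.72°
zero (1 + j1·0.002) = 1 + j0.002 → |·| ≈ 1, ∠ ≈ 0.11°
pole (1 + j1·1) = 1 + j1 → |·| ≈ 1.4142, ∠ ≈ 45.00°
pole (1 + j1·0.01) = 1 + j0.01 → |·| ≈ 1, ∠ ≈ 0.57°
|G| = 400 · 1.0001 · 1 / (1.4142 · 1) ≈ 282.87
Gain = 20 log₁₀(282.87) ≈ 49.03 dB
∠G = (0.72° + 0.11°) − (45.00° + 0.57°) = -44.74°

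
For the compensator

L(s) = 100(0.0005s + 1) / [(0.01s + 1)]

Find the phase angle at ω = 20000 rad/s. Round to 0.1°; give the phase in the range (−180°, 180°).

At ω = 20000 rad/s:
zero (1 + j20000·0.0005) = 1 + j10 → |·| ≈ 10.05, ∠ ≈ 84.29°
pole (1 + j20000·0.01) = 1 + j200 → |·| ≈ 200, ∠ ≈ 89.71°
∠L = (84.29°) − (89.71°) = -5.42°

-5.4°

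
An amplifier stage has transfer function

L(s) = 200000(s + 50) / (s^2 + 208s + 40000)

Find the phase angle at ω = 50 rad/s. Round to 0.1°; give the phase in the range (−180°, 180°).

At s = jω = j50:
zero (s+50): 50 + j50 → |·| = √(50²+50²) = √5000 ≈ 70.711, ∠ = arctan(50/50) ≈ 45.00°
quadratic: (j50)² + 208·j50 + 40000 = 37500 + j10400 → |·| ≈ 38915, ∠ ≈ 15.50°
∠L = 45.00° − 15.50° = 29.50°

29.5°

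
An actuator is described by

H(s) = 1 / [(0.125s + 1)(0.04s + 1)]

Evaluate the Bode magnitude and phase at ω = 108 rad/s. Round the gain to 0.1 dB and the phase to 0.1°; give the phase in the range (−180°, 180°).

-35.6 dB, -162.7°

At ω = 108 rad/s:
pole (1 + j108·0.125) = 1 + j13.5 → |·| ≈ 13.537, ∠ ≈ 85.76°
pole (1 + j108·0.04) = 1 + j4.32 → |·| ≈ 4.4342, ∠ ≈ 76.97°
|H| = 1 · 1 / (13.537 · 4.4342) ≈ 0.01666
Gain = 20 log₁₀(0.01666) ≈ -35.57 dB
∠H = (0°) − (85.76° + 76.97°) = -162.73°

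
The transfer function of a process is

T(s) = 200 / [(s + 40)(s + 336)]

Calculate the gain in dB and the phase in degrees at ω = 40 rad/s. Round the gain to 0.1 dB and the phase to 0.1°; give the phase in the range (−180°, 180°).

-39.6 dB, -51.8°

At s = jω = j40:
pole (s+40): 40 + j40 → |·| = √(40²+40²) = √3200 ≈ 56.569, ∠ = arctan(40/40) ≈ 45.00°
pole (s+336): 336 + j40 → |·| = √(336²+40²) = √114496 ≈ 338.37, ∠ = arctan(40/336) ≈ 6.79°
|T| = 200 / 19141 ≈ 0.010449
Gain = 20 log₁₀(0.010449) ≈ -39.62 dB
∠T = 0.00° − 51.79° = -51.79°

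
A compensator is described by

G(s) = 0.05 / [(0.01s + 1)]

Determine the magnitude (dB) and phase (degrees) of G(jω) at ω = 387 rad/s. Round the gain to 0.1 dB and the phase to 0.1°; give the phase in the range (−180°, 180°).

-38.1 dB, -75.5°

At ω = 387 rad/s:
pole (1 + j387·0.01) = 1 + j3.87 → |·| ≈ 3.9971, ∠ ≈ 75.51°
|G| = 0.05 · 1 / (3.9971) ≈ 0.012509
Gain = 20 log₁₀(0.012509) ≈ -38.06 dB
∠G = (0°) − (75.51°) = -75.51°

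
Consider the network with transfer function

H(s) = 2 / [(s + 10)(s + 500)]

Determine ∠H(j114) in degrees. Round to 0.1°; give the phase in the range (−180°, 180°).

At s = jω = j114:
pole (s+10): 10 + j114 → |·| = √(10²+114²) = √13096 ≈ 114.44, ∠ = arctan(114/10) ≈ 84.99°
pole (s+500): 500 + j114 → |·| = √(500²+114²) = √262996 ≈ 512.83, ∠ = arctan(114/500) ≈ 12.84°
∠H = 0.00° − 97.83° = -97.83°

-97.8°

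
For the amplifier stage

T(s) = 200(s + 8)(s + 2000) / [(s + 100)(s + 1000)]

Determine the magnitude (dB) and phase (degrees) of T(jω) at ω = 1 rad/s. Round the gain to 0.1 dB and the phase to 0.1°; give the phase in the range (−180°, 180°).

At s = jω = j1:
zero (s+8): 8 + j1 → |·| = √(8²+1²) = √65 ≈ 8.0623, ∠ = arctan(1/8) ≈ 7.13°
zero (s+2000): 2000 + j1 → |·| = √(2000²+1²) = √4000001 ≈ 2000, ∠ = arctan(1/2000) ≈ 0.03°
pole (s+100): 100 + j1 → |·| = √(100²+1²) = √10001 ≈ 100, ∠ = arctan(1/100) ≈ 0.57°
pole (s+1000): 1000 + j1 → |·| = √(1000²+1²) = √1000001 ≈ 1000, ∠ = arctan(1/1000) ≈ 0.06°
|T| = 200 · 16125 / 1e+05 ≈ 32.25
Gain = 20 log₁₀(32.25) ≈ 30.17 dB
∠T = 7.16° − 0.63° = 6.53°

30.2 dB, 6.5°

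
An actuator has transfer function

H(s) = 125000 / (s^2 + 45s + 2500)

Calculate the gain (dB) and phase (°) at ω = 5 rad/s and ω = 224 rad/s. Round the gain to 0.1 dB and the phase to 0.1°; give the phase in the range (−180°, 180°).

At s = jω = j5:
quadratic: (j5)² + 45·j5 + 2500 = 2475 + j225 → |·| ≈ 2485.2, ∠ ≈ 5.19°
|H| = 125000 / 2485.2 ≈ 50.298
Gain = 20 log₁₀(50.298) ≈ 34.03 dB
∠H = 0.00° − 5.19° = -5.19°

At s = jω = j224:
quadratic: (j224)² + 45·j224 + 2500 = -47676 + j10080 → |·| ≈ 48730, ∠ ≈ 168.06°
|H| = 125000 / 48730 ≈ 2.5652
Gain = 20 log₁₀(2.5652) ≈ 8.18 dB
∠H = 0.00° − 168.06° = -168.06°

ω = 5: 34.0 dB, -5.2°; ω = 224: 8.2 dB, -168.1°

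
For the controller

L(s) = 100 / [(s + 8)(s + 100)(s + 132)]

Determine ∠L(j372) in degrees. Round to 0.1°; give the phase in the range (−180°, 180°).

At s = jω = j372:
pole (s+8): 8 + j372 → |·| = √(8²+372²) = √138448 ≈ 372.09, ∠ = arctan(372/8) ≈ 88.77°
pole (s+100): 100 + j372 → |·| = √(100²+372²) = √148384 ≈ 385.21, ∠ = arctan(372/100) ≈ 74.95°
pole (s+132): 132 + j372 → |·| = √(132²+372²) = √155808 ≈ 394.73, ∠ = arctan(372/132) ≈ 70.46°
∠L = 0.00° − 234.18° = -234.18° ≡ 125.82° (principal value)

125.8°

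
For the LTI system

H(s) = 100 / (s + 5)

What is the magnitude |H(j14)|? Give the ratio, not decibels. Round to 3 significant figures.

At s = jω = j14:
pole (s+5): 5 + j14 → |·| = √(5²+14²) = √221 ≈ 14.866, ∠ = arctan(14/5) ≈ 70.35°
|H| = 100 / 14.866 ≈ 6.7268

6.73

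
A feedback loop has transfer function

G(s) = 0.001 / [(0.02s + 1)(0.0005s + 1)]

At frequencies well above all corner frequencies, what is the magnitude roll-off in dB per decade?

-40 dB/decade

Each pole contributes −20 dB/decade at high frequency; each zero contributes +20 dB/decade.
Net: 0 zero(s) − 2 pole(s) → -40 dB/decade.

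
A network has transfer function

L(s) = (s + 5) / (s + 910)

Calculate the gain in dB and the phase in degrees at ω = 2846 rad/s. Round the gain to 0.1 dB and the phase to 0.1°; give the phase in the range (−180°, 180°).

-0.4 dB, 17.6°

At s = jω = j2846:
zero (s+5): 5 + j2846 → |·| = √(5²+2846²) = √8099741 ≈ 2846, ∠ = arctan(2846/5) ≈ 89.90°
pole (s+910): 910 + j2846 → |·| = √(910²+2846²) = √8927816 ≈ 2987.9, ∠ = arctan(2846/910) ≈ 72.27°
|L| = 1 · 2846 / 2987.9 ≈ 0.95251
Gain = 20 log₁₀(0.95251) ≈ -0.42 dB
∠L = 89.90° − 72.27° = 17.63°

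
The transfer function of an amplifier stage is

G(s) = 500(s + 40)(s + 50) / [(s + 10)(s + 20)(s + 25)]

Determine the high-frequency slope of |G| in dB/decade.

-20 dB/decade

Each pole contributes −20 dB/decade at high frequency; each zero contributes +20 dB/decade.
Net: 2 zero(s) − 3 pole(s) → -20 dB/decade.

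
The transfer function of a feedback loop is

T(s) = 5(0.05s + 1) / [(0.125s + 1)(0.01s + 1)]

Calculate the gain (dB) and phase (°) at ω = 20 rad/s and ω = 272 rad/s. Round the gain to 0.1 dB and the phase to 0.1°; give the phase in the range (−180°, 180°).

ω = 20: 8.2 dB, -34.5°; ω = 272: -3.2 dB, -72.3°

At ω = 20 rad/s:
zero (1 + j20·0.05) = 1 + j1 → |·| ≈ 1.4142, ∠ ≈ 45.00°
pole (1 + j20·0.125) = 1 + j2.5 → |·| ≈ 2.6926, ∠ ≈ 68.20°
pole (1 + j20·0.01) = 1 + j0.2 → |·| ≈ 1.0198, ∠ ≈ 11.31°
|T| = 5 · 1.4142 / (2.6926 · 1.0198) ≈ 2.5751
Gain = 20 log₁₀(2.5751) ≈ 8.22 dB
∠T = (45.00°) − (68.20° + 11.31°) = -34.51°

At ω = 272 rad/s:
zero (1 + j272·0.05) = 1 + j13.6 → |·| ≈ 13.637, ∠ ≈ 85.79°
pole (1 + j272·0.125) = 1 + j34 → |·| ≈ 34.015, ∠ ≈ 88.32°
pole (1 + j272·0.01) = 1 + j2.72 → |·| ≈ 2.898, ∠ ≈ 69.81°
|T| = 5 · 13.637 / (34.015 · 2.898) ≈ 0.6917
Gain = 20 log₁₀(0.6917) ≈ -3.20 dB
∠T = (85.79°) − (88.32° + 69.81°) = -72.34°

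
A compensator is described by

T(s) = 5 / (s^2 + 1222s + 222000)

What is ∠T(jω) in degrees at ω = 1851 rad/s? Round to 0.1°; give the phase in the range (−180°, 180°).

Substitute s = j1851:
Numerator: 5 = 5 + j0
Denominator: (j1851)^2 + 1222(j1851) + 222000 = -3204201 + j2261922
|N| = √(5² + 0²) ≈ 5, ∠N ≈ 0.00°
|D| = √(3204201² + 2261922²) ≈ 3.9221e+06, ∠D ≈ 144.78°
∠T = 0.00° − 144.78° = -144.78°

-144.8°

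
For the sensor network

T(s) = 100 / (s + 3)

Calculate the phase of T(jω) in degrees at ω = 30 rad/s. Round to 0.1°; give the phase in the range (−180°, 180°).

At s = jω = j30:
pole (s+3): 3 + j30 → |·| = √(3²+30²) = √909 ≈ 30.15, ∠ = arctan(30/3) ≈ 84.29°
∠T = 0.00° − 84.29° = -84.29°

-84.3°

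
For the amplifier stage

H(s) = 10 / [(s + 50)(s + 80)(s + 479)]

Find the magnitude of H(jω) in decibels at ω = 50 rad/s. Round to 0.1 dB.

At s = jω = j50:
pole (s+50): 50 + j50 → |·| = √(50²+50²) = √5000 ≈ 70.711, ∠ = arctan(50/50) ≈ 45.00°
pole (s+80): 80 + j50 → |·| = √(80²+50²) = √8900 ≈ 94.34, ∠ = arctan(50/80) ≈ 32.01°
pole (s+479): 479 + j50 → |·| = √(479²+50²) = √231941 ≈ 481.6, ∠ = arctan(50/479) ≈ 5.96°
|H| = 10 / 3.2127e+06 ≈ 3.1126e-06
Gain = 20 log₁₀(3.1126e-06) ≈ -110.14 dB

-110.1 dB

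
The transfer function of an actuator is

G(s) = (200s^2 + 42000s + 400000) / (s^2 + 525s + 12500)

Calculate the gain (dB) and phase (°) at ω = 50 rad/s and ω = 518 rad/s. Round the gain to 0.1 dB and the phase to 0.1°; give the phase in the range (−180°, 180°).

ω = 50: 37.5 dB, 23.6°; ω = 518: 43.8 dB, 24.5°

Substitute s = j50:
Numerator: 200(j50)^2 + 42000(j50) + 400000 = -100000 + j2100000
Denominator: (j50)^2 + 525(j50) + 12500 = 10000 + j26250
|N| = √(100000² + 2100000²) ≈ 2.1024e+06, ∠N ≈ 92.73°
|D| = √(10000² + 26250²) ≈ 28090, ∠D ≈ 69.15°
|G| = 2.1024e+06 / 28090 ≈ 74.845
Gain = 20 log₁₀(74.845) ≈ 37.48 dB
∠G = 92.73° − 69.15° = 23.58°

Substitute s = j518:
Numerator: 200(j518)^2 + 42000(j518) + 400000 = -53264800 + j21756000
Denominator: (j518)^2 + 525(j518) + 12500 = -255824 + j271950
|N| = √(53264800² + 21756000²) ≈ 5.7537e+07, ∠N ≈ 157.78°
|D| = √(255824² + 271950²) ≈ 3.7337e+05, ∠D ≈ 133.25°
|G| = 5.7537e+07 / 3.7337e+05 ≈ 154.1
Gain = 20 log₁₀(154.1) ≈ 43.76 dB
∠G = 157.78° − 133.25° = 24.53°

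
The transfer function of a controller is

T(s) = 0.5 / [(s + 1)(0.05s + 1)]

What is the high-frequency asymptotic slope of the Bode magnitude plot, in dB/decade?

-40 dB/decade

Each pole contributes −20 dB/decade at high frequency; each zero contributes +20 dB/decade.
Net: 0 zero(s) − 2 pole(s) → -40 dB/decade.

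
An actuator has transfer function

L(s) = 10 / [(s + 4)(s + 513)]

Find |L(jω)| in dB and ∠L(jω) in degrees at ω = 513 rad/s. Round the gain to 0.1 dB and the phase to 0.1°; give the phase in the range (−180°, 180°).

-91.4 dB, -134.6°

At s = jω = j513:
pole (s+4): 4 + j513 → |·| = √(4²+513²) = √263185 ≈ 513.02, ∠ = arctan(513/4) ≈ 89.55°
pole (s+513): 513 + j513 → |·| = √(513²+513²) = √526338 ≈ 725.49, ∠ = arctan(513/513) ≈ 45.00°
|L| = 10 / 3.7219e+05 ≈ 2.6868e-05
Gain = 20 log₁₀(2.6868e-05) ≈ -91.42 dB
∠L = 0.00° − 134.55° = -134.55°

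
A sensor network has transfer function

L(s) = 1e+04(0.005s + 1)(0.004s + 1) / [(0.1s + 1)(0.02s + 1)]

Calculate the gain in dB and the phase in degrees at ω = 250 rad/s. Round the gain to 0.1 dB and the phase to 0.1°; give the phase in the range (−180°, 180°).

45.0 dB, -70.1°

At ω = 250 rad/s:
zero (1 + j250·0.005) = 1 + j1.25 → |·| ≈ 1.6008, ∠ ≈ 51.34°
zero (1 + j250·0.004) = 1 + j1 → |·| ≈ 1.4142, ∠ ≈ 45.00°
pole (1 + j250·0.1) = 1 + j25 → |·| ≈ 25.02, ∠ ≈ 87.71°
pole (1 + j250·0.02) = 1 + j5 → |·| ≈ 5.099, ∠ ≈ 78.69°
|L| = 1e+04 · 1.6008 · 1.4142 / (25.02 · 5.099) ≈ 177.45
Gain = 20 log₁₀(177.45) ≈ 44.98 dB
∠L = (51.34° + 45.00°) − (87.71° + 78.69°) = -70.06°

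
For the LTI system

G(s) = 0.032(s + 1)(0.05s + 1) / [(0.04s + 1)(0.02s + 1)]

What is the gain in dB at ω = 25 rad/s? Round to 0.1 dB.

-1.8 dB

At ω = 25 rad/s:
zero (1 + j25·1) = 1 + j25 → |·| ≈ 25.02, ∠ ≈ 87.71°
zero (1 + j25·0.05) = 1 + j1.25 → |·| ≈ 1.6008, ∠ ≈ 51.34°
pole (1 + j25·0.04) = 1 + j1 → |·| ≈ 1.4142, ∠ ≈ 45.00°
pole (1 + j25·0.02) = 1 + j0.5 → |·| ≈ 1.118, ∠ ≈ 26.57°
|G| = 0.032 · 25.02 · 1.6008 / (1.4142 · 1.118) ≈ 0.81063
Gain = 20 log₁₀(0.81063) ≈ -1.82 dB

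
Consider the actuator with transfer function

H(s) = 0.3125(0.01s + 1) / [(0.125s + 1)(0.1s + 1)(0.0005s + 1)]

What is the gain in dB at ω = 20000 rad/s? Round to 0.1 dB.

At ω = 20000 rad/s:
zero (1 + j20000·0.01) = 1 + j200 → |·| ≈ 200, ∠ ≈ 89.71°
pole (1 + j20000·0.125) = 1 + j2500 → |·| ≈ 2500, ∠ ≈ 89.98°
pole (1 + j20000·0.1) = 1 + j2000 → |·| ≈ 2000, ∠ ≈ 89.97°
pole (1 + j20000·0.0005) = 1 + j10 → |·| ≈ 10.05, ∠ ≈ 84.29°
|H| = 0.3125 · 200 / (2500 · 2000 · 10.05) ≈ 1.2438e-06
Gain = 20 log₁₀(1.2438e-06) ≈ -118.10 dB

-118.1 dB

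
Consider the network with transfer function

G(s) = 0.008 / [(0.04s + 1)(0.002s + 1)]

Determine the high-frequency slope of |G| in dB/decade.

-40 dB/decade

Each pole contributes −20 dB/decade at high frequency; each zero contributes +20 dB/decade.
Net: 0 zero(s) − 2 pole(s) → -40 dB/decade.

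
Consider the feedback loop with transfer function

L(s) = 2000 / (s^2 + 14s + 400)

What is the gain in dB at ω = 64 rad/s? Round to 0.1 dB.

At s = jω = j64:
quadratic: (j64)² + 14·j64 + 400 = -3696 + j896 → |·| ≈ 3803.1, ∠ ≈ 166.37°
|L| = 2000 / 3803.1 ≈ 0.52589
Gain = 20 log₁₀(0.52589) ≈ -5.58 dB

-5.6 dB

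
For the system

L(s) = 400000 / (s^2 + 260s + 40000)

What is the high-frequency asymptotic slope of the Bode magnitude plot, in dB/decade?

Each pole contributes −20 dB/decade at high frequency; each zero contributes +20 dB/decade.
Net: 0 zero(s) − 2 pole(s) → -40 dB/decade.

-40 dB/decade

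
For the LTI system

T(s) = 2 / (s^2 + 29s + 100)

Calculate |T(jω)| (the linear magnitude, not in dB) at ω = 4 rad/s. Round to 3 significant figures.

Substitute s = j4:
Numerator: 2 = 2 + j0
Denominator: (j4)^2 + 29(j4) + 100 = 84 + j116
|N| = √(2² + 0²) ≈ 2, ∠N ≈ 0.00°
|D| = √(84² + 116²) ≈ 143.22, ∠D ≈ 54.09°
|T| = 2 / 143.22 ≈ 0.013965

0.0140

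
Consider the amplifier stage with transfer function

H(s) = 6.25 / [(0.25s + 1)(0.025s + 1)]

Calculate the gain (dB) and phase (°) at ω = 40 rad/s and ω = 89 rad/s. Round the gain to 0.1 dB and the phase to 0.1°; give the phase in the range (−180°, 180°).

ω = 40: -7.1 dB, -129.3°; ω = 89: -18.8 dB, -153.2°

At ω = 40 rad/s:
pole (1 + j40·0.25) = 1 + j10 → |·| ≈ 10.05, ∠ ≈ 84.29°
pole (1 + j40·0.025) = 1 + j1 → |·| ≈ 1.4142, ∠ ≈ 45.00°
|H| = 6.25 · 1 / (10.05 · 1.4142) ≈ 0.43975
Gain = 20 log₁₀(0.43975) ≈ -7.14 dB
∠H = (0°) − (84.29° + 45.00°) = -129.29°

At ω = 89 rad/s:
pole (1 + j89·0.25) = 1 + j22.25 → |·| ≈ 22.272, ∠ ≈ 87.43°
pole (1 + j89·0.025) = 1 + j2.225 → |·| ≈ 2.4394, ∠ ≈ 65.80°
|H| = 6.25 · 1 / (22.272 · 2.4394) ≈ 0.11504
Gain = 20 log₁₀(0.11504) ≈ -18.78 dB
∠H = (0°) − (87.43° + 65.80°) = -153.23°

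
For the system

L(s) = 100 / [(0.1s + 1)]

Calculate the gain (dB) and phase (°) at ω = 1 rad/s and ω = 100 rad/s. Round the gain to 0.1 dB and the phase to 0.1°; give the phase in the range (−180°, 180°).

ω = 1: 40.0 dB, -5.7°; ω = 100: 20.0 dB, -84.3°

At ω = 1 rad/s:
pole (1 + j1·0.1) = 1 + j0.1 → |·| ≈ 1.005, ∠ ≈ 5.71°
|L| = 100 · 1 / (1.005) ≈ 99.502
Gain = 20 log₁₀(99.502) ≈ 39.96 dB
∠L = (0°) − (5.71°) = -5.71°

At ω = 100 rad/s:
pole (1 + j100·0.1) = 1 + j10 → |·| ≈ 10.05, ∠ ≈ 84.29°
|L| = 100 · 1 / (10.05) ≈ 9.9502
Gain = 20 log₁₀(9.9502) ≈ 19.96 dB
∠L = (0°) − (84.29°) = -84.29°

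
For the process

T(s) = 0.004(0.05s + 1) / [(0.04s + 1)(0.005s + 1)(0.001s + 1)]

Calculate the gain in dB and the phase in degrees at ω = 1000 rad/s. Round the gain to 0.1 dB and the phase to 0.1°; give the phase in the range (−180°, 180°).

-63.2 dB, -123.4°

At ω = 1000 rad/s:
zero (1 + j1000·0.05) = 1 + j50 → |·| ≈ 50.01, ∠ ≈ 88.85°
pole (1 + j1000·0.04) = 1 + j40 → |·| ≈ 40.012, ∠ ≈ 88.57°
pole (1 + j1000·0.005) = 1 + j5 → |·| ≈ 5.099, ∠ ≈ 78.69°
pole (1 + j1000·0.001) = 1 + j1 → |·| ≈ 1.4142, ∠ ≈ 45.00°
|T| = 0.004 · 50.01 / (40.012 · 5.099 · 1.4142) ≈ 0.00069332
Gain = 20 log₁₀(0.00069332) ≈ -63.18 dB
∠T = (88.85°) − (88.57° + 78.69° + 45.00°) = -123.41°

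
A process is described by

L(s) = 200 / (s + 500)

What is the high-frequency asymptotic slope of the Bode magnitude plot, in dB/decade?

-20 dB/decade

Each pole contributes −20 dB/decade at high frequency; each zero contributes +20 dB/decade.
Net: 0 zero(s) − 1 pole(s) → -20 dB/decade.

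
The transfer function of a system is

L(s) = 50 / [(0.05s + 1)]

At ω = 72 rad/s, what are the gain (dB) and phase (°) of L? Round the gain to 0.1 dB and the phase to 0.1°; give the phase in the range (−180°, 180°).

At ω = 72 rad/s:
pole (1 + j72·0.05) = 1 + j3.6 → |·| ≈ 3.7363, ∠ ≈ 74.48°
|L| = 50 · 1 / (3.7363) ≈ 13.382
Gain = 20 log₁₀(13.382) ≈ 22.53 dB
∠L = (0°) − (74.48°) = -74.48°

22.5 dB, -74.5°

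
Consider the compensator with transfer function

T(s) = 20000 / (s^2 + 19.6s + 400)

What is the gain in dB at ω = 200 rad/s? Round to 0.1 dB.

-6.0 dB

At s = jω = j200:
quadratic: (j200)² + 19.6·j200 + 400 = -39600 + j3920 → |·| ≈ 39794, ∠ ≈ 174.35°
|T| = 20000 / 39794 ≈ 0.50259
Gain = 20 log₁₀(0.50259) ≈ -5.98 dB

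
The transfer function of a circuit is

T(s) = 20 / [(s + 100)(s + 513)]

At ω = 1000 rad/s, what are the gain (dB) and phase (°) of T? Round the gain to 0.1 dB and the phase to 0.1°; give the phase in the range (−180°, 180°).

At s = jω = j1000:
pole (s+100): 100 + j1000 → |·| = √(100²+1000²) = √1010000 ≈ 1005, ∠ = arctan(1000/100) ≈ 84.29°
pole (s+513): 513 + j1000 → |·| = √(513²+1000²) = √1263169 ≈ 1123.9, ∠ = arctan(1000/513) ≈ 62.84°
|T| = 20 / 1.1295e+06 ≈ 1.7707e-05
Gain = 20 log₁₀(1.7707e-05) ≈ -95.04 dB
∠T = 0.00° − 147.13° = -147.13°

-95.0 dB, -147.1°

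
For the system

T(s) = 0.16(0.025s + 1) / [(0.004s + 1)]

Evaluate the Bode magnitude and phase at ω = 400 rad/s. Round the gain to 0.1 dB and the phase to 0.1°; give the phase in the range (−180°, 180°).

At ω = 400 rad/s:
zero (1 + j400·0.025) = 1 + j10 → |·| ≈ 10.05, ∠ ≈ 84.29°
pole (1 + j400·0.004) = 1 + j1.6 → |·| ≈ 1.8868, ∠ ≈ 57.99°
|T| = 0.16 · 10.05 / (1.8868) ≈ 0.85224
Gain = 20 log₁₀(0.85224) ≈ -1.39 dB
∠T = (84.29°) − (57.99°) = 26.30°

-1.4 dB, 26.3°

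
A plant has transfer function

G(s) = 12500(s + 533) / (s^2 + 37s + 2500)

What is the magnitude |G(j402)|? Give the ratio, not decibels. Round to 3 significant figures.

52.2

At s = jω = j402:
zero (s+533): 533 + j402 → |·| = √(533²+402²) = √445693 ≈ 667.6, ∠ = arctan(402/533) ≈ 37.02°
quadratic: (j402)² + 37·j402 + 2500 = -159104 + j14874 → |·| ≈ 1.598e+05, ∠ ≈ 174.66°
|G| = 12500 · 667.6 / 1.598e+05 ≈ 52.222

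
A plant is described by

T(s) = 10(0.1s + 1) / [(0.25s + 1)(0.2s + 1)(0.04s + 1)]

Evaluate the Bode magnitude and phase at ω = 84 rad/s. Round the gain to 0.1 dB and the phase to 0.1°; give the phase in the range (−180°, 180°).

-23.3 dB, -164.1°

At ω = 84 rad/s:
zero (1 + j84·0.1) = 1 + j8.4 → |·| ≈ 8.4593, ∠ ≈ 83.21°
pole (1 + j84·0.25) = 1 + j21 → |·| ≈ 21.024, ∠ ≈ 87.27°
pole (1 + j84·0.2) = 1 + j16.8 → |·| ≈ 16.83, ∠ ≈ 86.59°
pole (1 + j84·0.04) = 1 + j3.36 → |·| ≈ 3.5057, ∠ ≈ 73.43°
|T| = 10 · 8.4593 / (21.024 · 16.83 · 3.5057) ≈ 0.068196
Gain = 20 log₁₀(0.068196) ≈ -23.32 dB
∠T = (83.21°) − (87.27° + 86.59° + 73.43°) = -164.08°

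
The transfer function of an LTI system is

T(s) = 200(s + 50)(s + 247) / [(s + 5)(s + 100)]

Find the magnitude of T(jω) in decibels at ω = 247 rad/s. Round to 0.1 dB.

48.5 dB

At s = jω = j247:
zero (s+50): 50 + j247 → |·| = √(50²+247²) = √63509 ≈ 252.01, ∠ = arctan(247/50) ≈ 78.56°
zero (s+247): 247 + j247 → |·| = √(247²+247²) = √122018 ≈ 349.31, ∠ = arctan(247/247) ≈ 45.00°
pole (s+5): 5 + j247 → |·| = √(5²+247²) = √61034 ≈ 247.05, ∠ = arctan(247/5) ≈ 88.84°
pole (s+100): 100 + j247 → |·| = √(100²+247²) = √71009 ≈ 266.48, ∠ = arctan(247/100) ≈ 67.96°
|T| = 200 · 88030 / 65834 ≈ 267.43
Gain = 20 log₁₀(267.43) ≈ 48.54 dB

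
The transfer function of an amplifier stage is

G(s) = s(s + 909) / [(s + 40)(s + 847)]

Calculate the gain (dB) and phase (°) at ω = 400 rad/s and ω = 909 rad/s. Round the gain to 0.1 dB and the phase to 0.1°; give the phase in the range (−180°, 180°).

ω = 400: 0.5 dB, 4.2°; ω = 909: 0.3 dB, 0.5°

At s = jω = j400:
zero (s+909): 909 + j400 → |·| = √(909²+400²) = √986281 ≈ 993.12, ∠ = arctan(400/909) ≈ 23.75°
zero at origin: s = j400 → |·| = 400, ∠ = 90.00°
pole (s+40): 40 + j400 → |·| = √(40²+400²) = √161600 ≈ 402, ∠ = arctan(400/40) ≈ 84.29°
pole (s+847): 847 + j400 → |·| = √(847²+400²) = √877409 ≈ 936.7, ∠ = arctan(400/847) ≈ 25.28°
|G| = 1 · 3.9725e+05 / 3.7655e+05 ≈ 1.055
Gain = 20 log₁₀(1.055) ≈ 0.47 dB
∠G = 113.75° − 109.57° = 4.18°

At s = jω = j909:
zero (s+909): 909 + j909 → |·| = √(909²+909²) = √1652562 ≈ 1285.5, ∠ = arctan(909/909) ≈ 45.00°
zero at origin: s = j909 → |·| = 909, ∠ = 90.00°
pole (s+40): 40 + j909 → |·| = √(40²+909²) = √827881 ≈ 909.88, ∠ = arctan(909/40) ≈ 87.48°
pole (s+847): 847 + j909 → |·| = √(847²+909²) = √1543690 ≈ 1242.5, ∠ = arctan(909/847) ≈ 47.02°
|G| = 1 · 1.1685e+06 / 1.1305e+06 ≈ 1.0336
Gain = 20 log₁₀(1.0336) ≈ 0.29 dB
∠G = 135.00° − 134.50° = 0.50°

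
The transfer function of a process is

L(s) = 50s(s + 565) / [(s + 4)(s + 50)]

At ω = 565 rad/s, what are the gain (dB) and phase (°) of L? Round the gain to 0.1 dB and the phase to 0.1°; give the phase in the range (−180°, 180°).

37.0 dB, -39.5°

At s = jω = j565:
zero (s+565): 565 + j565 → |·| = √(565²+565²) = √638450 ≈ 799.03, ∠ = arctan(565/565) ≈ 45.00°
zero at origin: s = j565 → |·| = 565, ∠ = 90.00°
pole (s+4): 4 + j565 → |·| = √(4²+565²) = √319241 ≈ 565.01, ∠ = arctan(565/4) ≈ 89.59°
pole (s+50): 50 + j565 → |·| = √(50²+565²) = √321725 ≈ 567.21, ∠ = arctan(565/50) ≈ 84.94°
|L| = 50 · 4.5145e+05 / 3.2048e+05 ≈ 70.433
Gain = 20 log₁₀(70.433) ≈ 36.96 dB
∠L = 135.00° − 174.53° = -39.53°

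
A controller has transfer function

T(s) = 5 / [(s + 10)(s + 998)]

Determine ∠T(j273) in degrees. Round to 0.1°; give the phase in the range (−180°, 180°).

At s = jω = j273:
pole (s+10): 10 + j273 → |·| = √(10²+273²) = √74629 ≈ 273.18, ∠ = arctan(273/10) ≈ 87.90°
pole (s+998): 998 + j273 → |·| = √(998²+273²) = √1070533 ≈ 1034.7, ∠ = arctan(273/998) ≈ 15.30°
∠T = 0.00° − 103.20° = -103.20°

-103.2°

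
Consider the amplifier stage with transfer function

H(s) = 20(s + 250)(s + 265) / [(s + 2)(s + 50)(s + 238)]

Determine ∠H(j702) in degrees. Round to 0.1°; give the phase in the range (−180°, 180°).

At s = jω = j702:
zero (s+250): 250 + j702 → |·| = √(250²+702²) = √555304 ≈ 745.19, ∠ = arctan(702/250) ≈ 70.40°
zero (s+265): 265 + j702 → |·| = √(265²+702²) = √563029 ≈ 750.35, ∠ = arctan(702/265) ≈ 69.32°
pole (s+2): 2 + j702 → |·| = √(2²+702²) = √492808 ≈ 702, ∠ = arctan(702/2) ≈ 89.84°
pole (s+50): 50 + j702 → |·| = √(50²+702²) = √495304 ≈ 703.78, ∠ = arctan(702/50) ≈ 85.93°
pole (s+238): 238 + j702 → |·| = √(238²+702²) = √549448 ≈ 741.25, ∠ = arctan(702/238) ≈ 71.27°
∠H = 139.72° − 247.04° = -107.32°

-107.3°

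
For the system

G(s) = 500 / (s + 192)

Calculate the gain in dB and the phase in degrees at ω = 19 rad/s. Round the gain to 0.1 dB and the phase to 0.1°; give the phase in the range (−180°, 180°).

8.3 dB, -5.7°

Substitute s = j19:
Numerator: 500 = 500 + j0
Denominator: (j19) + 192 = 192 + j19
|N| = √(500² + 0²) ≈ 500, ∠N ≈ 0.00°
|D| = √(192² + 19²) ≈ 192.94, ∠D ≈ 5.65°
|G| = 500 / 192.94 ≈ 2.5915
Gain = 20 log₁₀(2.5915) ≈ 8.27 dB
∠G = 0.00° − 5.65° = -5.65°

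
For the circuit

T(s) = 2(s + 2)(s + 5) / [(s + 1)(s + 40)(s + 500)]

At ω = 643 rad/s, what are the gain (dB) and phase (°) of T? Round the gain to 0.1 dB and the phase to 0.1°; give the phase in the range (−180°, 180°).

At s = jω = j643:
zero (s+2): 2 + j643 → |·| = √(2²+643²) = √413453 ≈ 643, ∠ = arctan(643/2) ≈ 89.82°
zero (s+5): 5 + j643 → |·| = √(5²+643²) = √413474 ≈ 643.02, ∠ = arctan(643/5) ≈ 89.55°
pole (s+1): 1 + j643 → |·| = √(1²+643²) = √413450 ≈ 643, ∠ = arctan(643/1) ≈ 89.91°
pole (s+40): 40 + j643 → |·| = √(40²+643²) = √415049 ≈ 644.24, ∠ = arctan(643/40) ≈ 86.44°
pole (s+500): 500 + j643 → |·| = √(500²+643²) = √663449 ≈ 814.52, ∠ = arctan(643/500) ≈ 52.13°
|T| = 2 · 4.1346e+05 / 3.3741e+08 ≈ 0.0024508
Gain = 20 log₁₀(0.0024508) ≈ -52.21 dB
∠T = 179.37° − 228.48° = -49.11°

-52.2 dB, -49.1°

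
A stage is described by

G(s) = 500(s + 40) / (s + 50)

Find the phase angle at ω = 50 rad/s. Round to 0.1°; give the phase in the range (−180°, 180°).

At s = jω = j50:
zero (s+40): 40 + j50 → |·| = √(40²+50²) = √4100 ≈ 64.031, ∠ = arctan(50/40) ≈ 51.34°
pole (s+50): 50 + j50 → |·| = √(50²+50²) = √5000 ≈ 70.711, ∠ = arctan(50/50) ≈ 45.00°
∠G = 51.34° − 45.00° = 6.34°

6.3°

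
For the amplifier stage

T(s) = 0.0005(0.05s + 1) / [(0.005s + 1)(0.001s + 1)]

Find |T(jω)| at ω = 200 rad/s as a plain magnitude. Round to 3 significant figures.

0.00348

At ω = 200 rad/s:
zero (1 + j200·0.05) = 1 + j10 → |·| ≈ 10.05, ∠ ≈ 84.29°
pole (1 + j200·0.005) = 1 + j1 → |·| ≈ 1.4142, ∠ ≈ 45.00°
pole (1 + j200·0.001) = 1 + j0.2 → |·| ≈ 1.0198, ∠ ≈ 11.31°
|T| = 0.0005 · 10.05 / (1.4142 · 1.0198) ≈ 0.0034843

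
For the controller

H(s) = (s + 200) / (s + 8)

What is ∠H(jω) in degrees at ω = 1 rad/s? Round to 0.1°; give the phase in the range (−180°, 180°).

-6.8°

At s = jω = j1:
zero (s+200): 200 + j1 → |·| = √(200²+1²) = √40001 ≈ 200, ∠ = arctan(1/200) ≈ 0.29°
pole (s+8): 8 + j1 → |·| = √(8²+1²) = √65 ≈ 8.0623, ∠ = arctan(1/8) ≈ 7.13°
∠H = 0.29° − 7.13° = -6.84°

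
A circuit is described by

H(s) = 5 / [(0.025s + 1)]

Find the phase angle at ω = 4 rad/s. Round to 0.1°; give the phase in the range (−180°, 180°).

-5.7°

At ω = 4 rad/s:
pole (1 + j4·0.025) = 1 + j0.1 → |·| ≈ 1.005, ∠ ≈ 5.71°
∠H = (0°) − (5.71°) = -5.71°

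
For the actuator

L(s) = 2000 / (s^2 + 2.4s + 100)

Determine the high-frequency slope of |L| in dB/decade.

-40 dB/decade

Each pole contributes −20 dB/decade at high frequency; each zero contributes +20 dB/decade.
Net: 0 zero(s) − 2 pole(s) → -40 dB/decade.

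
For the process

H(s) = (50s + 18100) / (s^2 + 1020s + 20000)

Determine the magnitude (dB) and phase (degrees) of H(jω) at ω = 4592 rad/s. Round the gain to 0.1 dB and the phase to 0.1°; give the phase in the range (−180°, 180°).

-39.4 dB, -82.0°

Substitute s = j4592:
Numerator: 50(j4592) + 18100 = 18100 + j229600
Denominator: (j4592)^2 + 1020(j4592) + 20000 = -21066464 + j4683840
|N| = √(18100² + 229600²) ≈ 2.3031e+05, ∠N ≈ 85.49°
|D| = √(21066464² + 4683840²) ≈ 2.1581e+07, ∠D ≈ 167.46°
|H| = 2.3031e+05 / 2.1581e+07 ≈ 0.010672
Gain = 20 log₁₀(0.010672) ≈ -39.44 dB
∠H = 85.49° − 167.46° = -81.97°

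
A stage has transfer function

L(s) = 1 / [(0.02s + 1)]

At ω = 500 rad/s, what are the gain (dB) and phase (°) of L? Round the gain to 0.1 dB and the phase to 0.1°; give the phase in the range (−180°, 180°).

-20.0 dB, -84.3°

At ω = 500 rad/s:
pole (1 + j500·0.02) = 1 + j10 → |·| ≈ 10.05, ∠ ≈ 84.29°
|L| = 1 · 1 / (10.05) ≈ 0.099502
Gain = 20 log₁₀(0.099502) ≈ -20.04 dB
∠L = (0°) − (84.29°) = -84.29°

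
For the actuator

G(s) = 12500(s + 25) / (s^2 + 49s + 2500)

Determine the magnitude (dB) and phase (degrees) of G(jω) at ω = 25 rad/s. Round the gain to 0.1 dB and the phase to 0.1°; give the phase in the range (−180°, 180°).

45.9 dB, 11.8°

At s = jω = j25:
zero (s+25): 25 + j25 → |·| = √(25²+25²) = √1250 ≈ 35.355, ∠ = arctan(25/25) ≈ 45.00°
quadratic: (j25)² + 49·j25 + 2500 = 1875 + j1225 → |·| ≈ 2239.7, ∠ ≈ 33.16°
|G| = 12500 · 35.355 / 2239.7 ≈ 197.32
Gain = 20 log₁₀(197.32) ≈ 45.90 dB
∠G = 45.00° − 33.16° = 11.84°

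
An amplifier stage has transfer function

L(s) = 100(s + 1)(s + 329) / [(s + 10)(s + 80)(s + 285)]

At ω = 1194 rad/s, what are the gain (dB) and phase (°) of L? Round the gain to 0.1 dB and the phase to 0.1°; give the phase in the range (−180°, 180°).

At s = jω = j1194:
zero (s+1): 1 + j1194 → |·| = √(1²+1194²) = √1425637 ≈ 1194, ∠ = arctan(1194/1) ≈ 89.95°
zero (s+329): 329 + j1194 → |·| = √(329²+1194²) = √1533877 ≈ 1238.5, ∠ = arctan(1194/329) ≈ 74.59°
pole (s+10): 10 + j1194 → |·| = √(10²+1194²) = √1425736 ≈ 1194, ∠ = arctan(1194/10) ≈ 89.52°
pole (s+80): 80 + j1194 → |·| = √(80²+1194²) = √1432036 ≈ 1196.7, ∠ = arctan(1194/80) ≈ 86.17°
pole (s+285): 285 + j1194 → |·| = √(285²+1194²) = √1506861 ≈ 1227.5, ∠ = arctan(1194/285) ≈ 76.58°
|L| = 100 · 1.4788e+06 / 1.7539e+09 ≈ 0.084315
Gain = 20 log₁₀(0.084315) ≈ -21.48 dB
∠L = 164.54° − 252.27° = -87.73°

-21.5 dB, -87.7°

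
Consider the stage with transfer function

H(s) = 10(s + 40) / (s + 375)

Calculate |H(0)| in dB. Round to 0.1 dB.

0.6 dB

H(0) = 10·40 / (375) ≈ 1.0667
20 log₁₀(1.0667) ≈ 0.56 dB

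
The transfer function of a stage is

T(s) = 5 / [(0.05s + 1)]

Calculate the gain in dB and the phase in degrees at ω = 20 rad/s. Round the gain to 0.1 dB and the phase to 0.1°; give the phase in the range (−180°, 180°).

11.0 dB, -45.0°

At ω = 20 rad/s:
pole (1 + j20·0.05) = 1 + j1 → |·| ≈ 1.4142, ∠ ≈ 45.00°
|T| = 5 · 1 / (1.4142) ≈ 3.5356
Gain = 20 log₁₀(3.5356) ≈ 10.97 dB
∠T = (0°) − (45.00°) = -45.00°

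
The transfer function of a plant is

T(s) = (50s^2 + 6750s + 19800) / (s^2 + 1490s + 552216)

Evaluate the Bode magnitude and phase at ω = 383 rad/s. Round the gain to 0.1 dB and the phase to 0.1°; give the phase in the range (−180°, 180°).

20.9 dB, 105.9°

Substitute s = j383:
Numerator: 50(j383)^2 + 6750(j383) + 19800 = -7314650 + j2585250
Denominator: (j383)^2 + 1490(j383) + 552216 = 405527 + j570670
|N| = √(7314650² + 2585250²) ≈ 7.7581e+06, ∠N ≈ 160.53°
|D| = √(405527² + 570670²) ≈ 7.0008e+05, ∠D ≈ 54.60°
|T| = 7.7581e+06 / 7.0008e+05 ≈ 11.082
Gain = 20 log₁₀(11.082) ≈ 20.89 dB
∠T = 160.53° − 54.60° = 105.93°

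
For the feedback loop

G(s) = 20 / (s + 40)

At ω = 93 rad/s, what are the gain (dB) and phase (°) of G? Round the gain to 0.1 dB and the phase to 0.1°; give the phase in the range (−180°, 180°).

-14.1 dB, -66.7°

At s = jω = j93:
pole (s+40): 40 + j93 → |·| = √(40²+93²) = √10249 ≈ 101.24, ∠ = arctan(93/40) ≈ 66.73°
|G| = 20 / 101.24 ≈ 0.19755
Gain = 20 log₁₀(0.19755) ≈ -14.09 dB
∠G = 0.00° − 66.73° = -66.73°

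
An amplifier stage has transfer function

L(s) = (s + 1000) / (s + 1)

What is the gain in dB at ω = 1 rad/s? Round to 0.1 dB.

57.0 dB

Substitute s = j1:
Numerator: (j1) + 1000 = 1000 + j1
Denominator: (j1) + 1 = 1 + j1
|N| = √(1000² + 1²) ≈ 1000, ∠N ≈ 0.06°
|D| = √(1² + 1²) ≈ 1.4142, ∠D ≈ 45.00°
|L| = 1000 / 1.4142 ≈ 707.11
Gain = 20 log₁₀(707.11) ≈ 56.99 dB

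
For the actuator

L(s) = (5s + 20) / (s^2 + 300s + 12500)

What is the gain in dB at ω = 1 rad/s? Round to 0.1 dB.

-55.7 dB

Substitute s = j1:
Numerator: 5(j1) + 20 = 20 + j5
Denominator: (j1)^2 + 300(j1) + 12500 = 12499 + j300
|N| = √(20² + 5²) ≈ 20.616, ∠N ≈ 14.04°
|D| = √(12499² + 300²) ≈ 12503, ∠D ≈ 1.37°
|L| = 20.616 / 12503 ≈ 0.0016489
Gain = 20 log₁₀(0.0016489) ≈ -55.66 dB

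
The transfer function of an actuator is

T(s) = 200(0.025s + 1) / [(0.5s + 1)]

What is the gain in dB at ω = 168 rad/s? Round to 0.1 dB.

20.2 dB

At ω = 168 rad/s:
zero (1 + j168·0.025) = 1 + j4.2 → |·| ≈ 4.3174, ∠ ≈ 76.61°
pole (1 + j168·0.5) = 1 + j84 → |·| ≈ 84.006, ∠ ≈ 89.32°
|T| = 200 · 4.3174 / (84.006) ≈ 10.279
Gain = 20 log₁₀(10.279) ≈ 20.24 dB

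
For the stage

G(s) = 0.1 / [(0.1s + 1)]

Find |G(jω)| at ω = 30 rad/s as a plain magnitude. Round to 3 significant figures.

At ω = 30 rad/s:
pole (1 + j30·0.1) = 1 + j3 → |·| ≈ 3.1623, ∠ ≈ 71.57°
|G| = 0.1 · 1 / (3.1623) ≈ 0.031623

0.0316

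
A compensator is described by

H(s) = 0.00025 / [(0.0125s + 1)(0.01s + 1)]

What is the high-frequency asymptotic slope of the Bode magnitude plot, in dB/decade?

Each pole contributes −20 dB/decade at high frequency; each zero contributes +20 dB/decade.
Net: 0 zero(s) − 2 pole(s) → -40 dB/decade.

-40 dB/decade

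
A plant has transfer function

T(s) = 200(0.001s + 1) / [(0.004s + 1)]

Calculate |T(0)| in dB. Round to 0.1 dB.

T(0) = 200 · 1 / 1 = 200
20 log₁₀(200) ≈ 46.02 dB

46.0 dB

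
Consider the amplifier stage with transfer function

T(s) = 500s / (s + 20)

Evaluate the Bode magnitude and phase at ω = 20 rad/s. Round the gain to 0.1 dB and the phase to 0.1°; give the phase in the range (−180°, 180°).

At s = jω = j20:
zero at origin: s = j20 → |·| = 20, ∠ = 90.00°
pole (s+20): 20 + j20 → |·| = √(20²+20²) = √800 ≈ 28.284, ∠ = arctan(20/20) ≈ 45.00°
|T| = 500 · 20 / 28.284 ≈ 353.56
Gain = 20 log₁₀(353.56) ≈ 50.97 dB
∠T = 90.00° − 45.00° = 45.00°

51.0 dB, 45.0°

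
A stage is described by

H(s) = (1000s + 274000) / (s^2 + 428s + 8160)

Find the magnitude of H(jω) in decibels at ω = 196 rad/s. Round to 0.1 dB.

11.5 dB

Substitute s = j196:
Numerator: 1000(j196) + 274000 = 274000 + j196000
Denominator: (j196)^2 + 428(j196) + 8160 = -30256 + j83888
|N| = √(274000² + 196000²) ≈ 3.3689e+05, ∠N ≈ 35.58°
|D| = √(30256² + 83888²) ≈ 89177, ∠D ≈ 109.83°
|H| = 3.3689e+05 / 89177 ≈ 3.7778
Gain = 20 log₁₀(3.7778) ≈ 11.54 dB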